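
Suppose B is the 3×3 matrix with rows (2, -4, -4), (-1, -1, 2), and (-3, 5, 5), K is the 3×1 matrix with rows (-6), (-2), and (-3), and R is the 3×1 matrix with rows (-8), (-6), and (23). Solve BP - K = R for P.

BP = R + K = [[-14], [-8], [20]].
Left-multiplying both sides by B⁻¹ gives P = B⁻¹(R + K).
B has determinant 6; B⁻¹ = [[-5/2, 0, -2], [-1/6, -1/3, 0], [-4/3, 1/3, -1]].
P = B⁻¹(R + K) = [[-5], [5], [-4]].

P = [[-5], [5], [-4]]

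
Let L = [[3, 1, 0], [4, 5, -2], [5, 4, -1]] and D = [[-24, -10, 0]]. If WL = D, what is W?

Since L sits to the right of W, W = DL⁻¹.
det L = 3, so L⁻¹ = [[1, 1/3, -2/3], [-2, -1, 2], [-3, -7/3, 11/3]].
W = DL⁻¹ = [[-24, -10, 0]] · [[1, 1/3, -2/3], [-2, -1, 2], [-3, -7/3, 11/3]] = [[-4, 2, -4]].

W = [[-4, 2, -4]]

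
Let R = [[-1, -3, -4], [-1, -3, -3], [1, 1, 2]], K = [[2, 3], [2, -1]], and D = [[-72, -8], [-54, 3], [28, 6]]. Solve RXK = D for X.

Left-multiply by R⁻¹ and right-multiply by K⁻¹: X = R⁻¹DK⁻¹.
det R = -2, so R⁻¹ = [[3/2, -1, 3/2], [1/2, -1, -1/2], [-1, 1, 0]].
K has determinant -8; K⁻¹ = [[1/8, 3/8], [1/4, -1/4]].
R⁻¹D = [[-12, -6], [4, -10], [18, 11]].
X = (R⁻¹D)K⁻¹ = [[-3, -3], [-2, 4], [5, 4]].

X = [[-3, -3], [-2, 4], [5, 4]]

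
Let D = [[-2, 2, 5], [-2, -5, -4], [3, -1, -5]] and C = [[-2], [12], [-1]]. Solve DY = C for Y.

Since D multiplies Y on the left, Y = D⁻¹C.
D has determinant -1; D⁻¹ = [[-21, -5, -17], [22, 5, 18], [-17, -4, -14]].
Y = D⁻¹C = [[-21, -5, -17], [22, 5, 18], [-17, -4, -14]] · [[-2], [12], [-1]] = [[-1], [-2], [0]].

Y = [[-1], [-2], [0]]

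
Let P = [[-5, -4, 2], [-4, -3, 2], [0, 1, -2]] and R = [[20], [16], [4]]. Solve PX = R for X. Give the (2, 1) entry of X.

2

Left-multiplying both sides by P⁻¹ gives X = P⁻¹R.
P has determinant 4; P⁻¹ = [[1, -3/2, -1/2], [-2, 5/2, 1/2], [-1, 5/4, -1/4]].
X = P⁻¹R = [[1, -3/2, -1/2], [-2, 5/2, 1/2], [-1, 5/4, -1/4]] · [[20], [16], [4]] = [[-6], [2], [-1]].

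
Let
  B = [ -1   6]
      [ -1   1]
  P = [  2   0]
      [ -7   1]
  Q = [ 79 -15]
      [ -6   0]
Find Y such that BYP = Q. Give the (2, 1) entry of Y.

-2

Isolating Y: multiply by B⁻¹ from the left and P⁻¹ from the right, so Y = B⁻¹QP⁻¹.
det B = 5, so B⁻¹ = [[1/5, -6/5], [1/5, -1/5]].
P has determinant 2; P⁻¹ = [[1/2, 0], [7/2, 1]].
B⁻¹Q = [[23, -3], [17, -3]].
Y = (B⁻¹Q)P⁻¹ = [[1, -3], [-2, -3]].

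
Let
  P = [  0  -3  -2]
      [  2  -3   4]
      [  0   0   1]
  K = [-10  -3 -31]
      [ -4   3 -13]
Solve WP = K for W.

Since P sits to the right of W, W = KP⁻¹.
P has determinant 6; P⁻¹ = [[-1/2, 1/2, -3], [-1/3, 0, -2/3], [0, 0, 1]].
W = KP⁻¹ = [[-10, -3, -31], [-4, 3, -13]] · [[-1/2, 1/2, -3], [-1/3, 0, -2/3], [0, 0, 1]] = [[6, -5, 1], [1, -2, -3]].

W = [[6, -5, 1], [1, -2, -3]]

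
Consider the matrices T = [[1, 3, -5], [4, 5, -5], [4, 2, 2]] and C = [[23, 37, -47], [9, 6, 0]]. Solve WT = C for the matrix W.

Right-multiplying both sides by T⁻¹ gives W = CT⁻¹.
det T = -4, so T⁻¹ = [[-5, 4, -5/2], [7, -11/2, 15/4], [3, -5/2, 7/4]].
W = CT⁻¹ = [[23, 37, -47], [9, 6, 0]] · [[-5, 4, -5/2], [7, -11/2, 15/4], [3, -5/2, 7/4]] = [[3, 6, -1], [-3, 3, 0]].

W = [[3, 6, -1], [-3, 3, 0]]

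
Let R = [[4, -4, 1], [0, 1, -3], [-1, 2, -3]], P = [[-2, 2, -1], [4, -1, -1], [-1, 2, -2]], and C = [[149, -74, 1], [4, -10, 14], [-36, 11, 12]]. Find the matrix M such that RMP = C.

M = [[0, 3, 1], [5, -4, 3], [-1, -2, 5]]

Left-multiply by R⁻¹ and right-multiply by P⁻¹: M = R⁻¹CP⁻¹.
det R = 1, so R⁻¹ = [[3, -10, 11], [3, -11, 12], [1, -4, 4]].
P has determinant 3; P⁻¹ = [[4/3, 2/3, -1], [3, 1, -2], [7/3, 2/3, -2]].
R⁻¹C = [[11, -1, -5], [-29, 20, -7], [-11, 10, -7]].
M = (R⁻¹C)P⁻¹ = [[0, 3, 1], [5, -4, 3], [-1, -2, 5]].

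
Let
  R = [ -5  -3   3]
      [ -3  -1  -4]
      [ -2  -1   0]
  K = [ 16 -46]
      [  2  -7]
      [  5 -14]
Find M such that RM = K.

Since R multiplies M on the left, M = R⁻¹K.
R has determinant -1; R⁻¹ = [[4, 3, -15], [-8, -6, 29], [-1, -1, 4]].
M = R⁻¹K = [[4, 3, -15], [-8, -6, 29], [-1, -1, 4]] · [[16, -46], [2, -7], [5, -14]] = [[-5, 5], [5, 4], [2, -3]].

M = [[-5, 5], [5, 4], [2, -3]]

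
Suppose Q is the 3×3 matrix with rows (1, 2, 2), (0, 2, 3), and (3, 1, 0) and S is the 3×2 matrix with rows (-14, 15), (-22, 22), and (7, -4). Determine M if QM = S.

M = [[4, -3], [-5, 5], [-4, 4]]

Left-multiplying both sides by Q⁻¹ gives M = Q⁻¹S.
det Q = 3; the adjugate gives Q⁻¹ = [[-1, 2/3, 2/3], [3, -2, -1], [-2, 5/3, 2/3]].
M = Q⁻¹S = [[-1, 2/3, 2/3], [3, -2, -1], [-2, 5/3, 2/3]] · [[-14, 15], [-22, 22], [7, -4]] = [[4, -3], [-5, 5], [-4, 4]].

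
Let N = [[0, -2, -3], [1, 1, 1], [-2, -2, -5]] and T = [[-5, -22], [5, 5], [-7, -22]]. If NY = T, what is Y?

Y = [[2, -4], [4, 5], [-1, 4]]

Since N multiplies Y on the left, Y = N⁻¹T.
N has determinant -6; N⁻¹ = [[1/2, 2/3, -1/6], [-1/2, 1, 1/2], [0, -2/3, -1/3]].
Y = N⁻¹T = [[1/2, 2/3, -1/6], [-1/2, 1, 1/2], [0, -2/3, -1/3]] · [[-5, -22], [5, 5], [-7, -22]] = [[2, -4], [4, 5], [-1, 4]].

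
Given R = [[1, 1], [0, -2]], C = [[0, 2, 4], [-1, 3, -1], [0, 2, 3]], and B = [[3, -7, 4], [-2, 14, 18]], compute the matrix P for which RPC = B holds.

P = R⁻¹BC⁻¹ (apply R⁻¹ on the left and C⁻¹ on the right).
R has determinant -2; R⁻¹ = [[1, 1/2], [0, -1/2]].
det C = -2, so C⁻¹ = [[-11/2, -1, 7], [-3/2, 0, 2], [1, 0, -1]].
R⁻¹B = [[2, 0, 13], [1, -7, -9]].
P = (R⁻¹B)C⁻¹ = [[2, -2, 1], [-4, -1, 2]].

P = [[2, -2, 1], [-4, -1, 2]]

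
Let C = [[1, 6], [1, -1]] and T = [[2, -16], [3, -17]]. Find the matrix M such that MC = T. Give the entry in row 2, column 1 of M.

C is on the right of M, so right-multiply by C⁻¹: M = TC⁻¹.
det C = -7; the adjugate gives C⁻¹ = [[1/7, 6/7], [1/7, -1/7]].
M = TC⁻¹ = [[2, -16], [3, -17]] · [[1/7, 6/7], [1/7, -1/7]] = [[-2, 4], [-2, 5]].

-2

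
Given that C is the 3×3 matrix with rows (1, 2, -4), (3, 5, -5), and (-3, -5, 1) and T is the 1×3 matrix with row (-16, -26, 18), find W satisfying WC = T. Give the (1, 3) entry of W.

Since C sits to the right of W, W = TC⁻¹.
C has determinant 4; C⁻¹ = [[-5, 9/2, 5/2], [3, -11/4, -7/4], [0, -1/4, -1/4]].
W = TC⁻¹ = [[-16, -26, 18]] · [[-5, 9/2, 5/2], [3, -11/4, -7/4], [0, -1/4, -1/4]] = [[2, -5, 1]].

1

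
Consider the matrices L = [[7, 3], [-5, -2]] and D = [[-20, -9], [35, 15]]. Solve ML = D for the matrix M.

L is on the right of M, so right-multiply by L⁻¹: M = DL⁻¹.
L has determinant 1; L⁻¹ = [[-2, -3], [5, 7]].
M = DL⁻¹ = [[-20, -9], [35, 15]] · [[-2, -3], [5, 7]] = [[-5, -3], [5, 0]].

M = [[-5, -3], [5, 0]]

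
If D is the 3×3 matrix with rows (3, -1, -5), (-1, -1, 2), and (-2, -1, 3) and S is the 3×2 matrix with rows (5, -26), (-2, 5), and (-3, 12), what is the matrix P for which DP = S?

P = [[0, -6], [0, 3], [-1, 1]]

D is on the left of P, so left-multiply by D⁻¹: P = D⁻¹S.
det D = 3; the adjugate gives D⁻¹ = [[-1/3, 8/3, -7/3], [-1/3, -1/3, -1/3], [-1/3, 5/3, -4/3]].
P = D⁻¹S = [[-1/3, 8/3, -7/3], [-1/3, -1/3, -1/3], [-1/3, 5/3, -4/3]] · [[5, -26], [-2, 5], [-3, 12]] = [[0, -6], [0, 3], [-1, 1]].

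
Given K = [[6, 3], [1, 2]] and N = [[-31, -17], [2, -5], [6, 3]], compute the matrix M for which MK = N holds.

M = [[-5, -1], [1, -4], [1, 0]]

Right-multiplying both sides by K⁻¹ gives M = NK⁻¹.
det K = 9; the adjugate gives K⁻¹ = [[2/9, -1/3], [-1/9, 2/3]].
M = NK⁻¹ = [[-31, -17], [2, -5], [6, 3]] · [[2/9, -1/3], [-1/9, 2/3]] = [[-5, -1], [1, -4], [1, 0]].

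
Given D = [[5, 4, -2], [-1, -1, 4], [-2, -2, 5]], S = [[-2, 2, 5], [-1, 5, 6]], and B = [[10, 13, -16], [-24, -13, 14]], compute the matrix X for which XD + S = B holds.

XD = B − S = [[12, 11, -21], [-23, -18, 8]].
Since D sits to the right of X, X = (B − S)D⁻¹.
det D = 3; the adjugate gives D⁻¹ = [[1, -16/3, 14/3], [-1, 7, -6], [0, 2/3, -1/3]].
X = (B − S)D⁻¹ = [[1, -1, -3], [-5, 2, -2]].

X = [[1, -1, -3], [-5, 2, -2]]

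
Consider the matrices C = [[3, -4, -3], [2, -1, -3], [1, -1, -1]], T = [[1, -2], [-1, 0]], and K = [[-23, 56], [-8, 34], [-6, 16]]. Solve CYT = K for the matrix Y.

Y = [[1, 1], [4, -1], [5, 4]]

Isolating Y: multiply by C⁻¹ from the left and T⁻¹ from the right, so Y = C⁻¹KT⁻¹.
C has determinant 1; C⁻¹ = [[-2, -1, 9], [-1, 0, 3], [-1, -1, 5]].
det T = -2; the adjugate gives T⁻¹ = [[0, -1], [-1/2, -1/2]].
C⁻¹K = [[0, -2], [5, -8], [1, -10]].
Y = (C⁻¹K)T⁻¹ = [[1, 1], [4, -1], [5, 4]].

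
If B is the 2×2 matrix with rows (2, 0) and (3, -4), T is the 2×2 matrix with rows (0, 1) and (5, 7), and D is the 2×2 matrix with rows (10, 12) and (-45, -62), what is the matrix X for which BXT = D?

X = B⁻¹DT⁻¹ (apply B⁻¹ on the left and T⁻¹ on the right).
B has determinant -8; B⁻¹ = [[1/2, 0], [3/8, -1/4]].
det T = -5, so T⁻¹ = [[-7/5, 1/5], [1, 0]].
B⁻¹D = [[5, 6], [15, 20]].
X = (B⁻¹D)T⁻¹ = [[-1, 1], [-1, 3]].

X = [[-1, 1], [-1, 3]]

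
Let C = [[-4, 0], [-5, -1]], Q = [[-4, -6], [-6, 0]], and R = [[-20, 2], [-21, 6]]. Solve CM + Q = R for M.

M = [[4, -2], [-5, 4]]

CM = R − Q = [[-16, 8], [-15, 6]].
C is on the left of M, so left-multiply by C⁻¹: M = C⁻¹(R − Q).
det C = 4; the adjugate gives C⁻¹ = [[-1/4, 0], [5/4, -1]].
M = C⁻¹(R − Q) = [[4, -2], [-5, 4]].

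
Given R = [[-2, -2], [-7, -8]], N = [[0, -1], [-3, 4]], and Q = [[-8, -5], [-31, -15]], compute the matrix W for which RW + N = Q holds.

RW = Q − N = [[-8, -4], [-28, -19]].
Since R multiplies W on the left, W = R⁻¹(Q − N).
det R = 2, so R⁻¹ = [[-4, 1], [7/2, -1]].
W = R⁻¹(Q − N) = [[4, -3], [0, 5]].

W = [[4, -3], [0, 5]]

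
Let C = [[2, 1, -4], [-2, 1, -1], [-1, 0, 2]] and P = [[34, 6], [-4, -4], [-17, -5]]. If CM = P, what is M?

M = [[5, 1], [0, -4], [-6, -2]]

Since C multiplies M on the left, M = C⁻¹P.
det C = 5; the adjugate gives C⁻¹ = [[2/5, -2/5, 3/5], [1, 0, 2], [1/5, -1/5, 4/5]].
M = C⁻¹P = [[2/5, -2/5, 3/5], [1, 0, 2], [1/5, -1/5, 4/5]] · [[34, 6], [-4, -4], [-17, -5]] = [[5, 1], [0, -4], [-6, -2]].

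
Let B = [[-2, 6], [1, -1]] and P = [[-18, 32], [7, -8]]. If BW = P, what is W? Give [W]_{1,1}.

Left-multiplying both sides by B⁻¹ gives W = B⁻¹P.
det B = -4; the adjugate gives B⁻¹ = [[1/4, 3/2], [1/4, 1/2]].
W = B⁻¹P = [[1/4, 3/2], [1/4, 1/2]] · [[-18, 32], [7, -8]] = [[6, -4], [-1, 4]].

6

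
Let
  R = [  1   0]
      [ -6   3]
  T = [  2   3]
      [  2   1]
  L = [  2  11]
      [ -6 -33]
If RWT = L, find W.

W = [[5, -4], [5, -4]]

Isolating W: multiply by R⁻¹ from the left and T⁻¹ from the right, so W = R⁻¹LT⁻¹.
det R = 3, so R⁻¹ = [[1, 0], [2, 1/3]].
det T = -4, so T⁻¹ = [[-1/4, 3/4], [1/2, -1/2]].
R⁻¹L = [[2, 11], [2, 11]].
W = (R⁻¹L)T⁻¹ = [[5, -4], [5, -4]].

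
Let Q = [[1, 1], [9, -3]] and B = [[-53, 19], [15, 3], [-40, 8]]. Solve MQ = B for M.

M = [[1, -6], [6, 1], [-4, -4]]

Right-multiplying both sides by Q⁻¹ gives M = BQ⁻¹.
det Q = -12; the adjugate gives Q⁻¹ = [[1/4, 1/12], [3/4, -1/12]].
M = BQ⁻¹ = [[-53, 19], [15, 3], [-40, 8]] · [[1/4, 1/12], [3/4, -1/12]] = [[1, -6], [6, 1], [-4, -4]].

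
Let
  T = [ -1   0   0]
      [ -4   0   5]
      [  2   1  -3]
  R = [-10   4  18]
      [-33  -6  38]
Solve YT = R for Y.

Y = [[-6, 6, 4], [5, 4, -6]]

T is on the right of Y, so right-multiply by T⁻¹: Y = RT⁻¹.
T has determinant 5; T⁻¹ = [[-1, 0, 0], [-2/5, 3/5, 1], [-4/5, 1/5, 0]].
Y = RT⁻¹ = [[-10, 4, 18], [-33, -6, 38]] · [[-1, 0, 0], [-2/5, 3/5, 1], [-4/5, 1/5, 0]] = [[-6, 6, 4], [5, 4, -6]].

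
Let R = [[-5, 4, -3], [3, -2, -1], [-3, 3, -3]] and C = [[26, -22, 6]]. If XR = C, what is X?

X = [[2, 6, -6]]

R is on the right of X, so right-multiply by R⁻¹: X = CR⁻¹.
R has determinant -6; R⁻¹ = [[-3/2, -1/2, 5/3], [-2, -1, 7/3], [-1/2, -1/2, 1/3]].
X = CR⁻¹ = [[26, -22, 6]] · [[-3/2, -1/2, 5/3], [-2, -1, 7/3], [-1/2, -1/2, 1/3]] = [[2, 6, -6]].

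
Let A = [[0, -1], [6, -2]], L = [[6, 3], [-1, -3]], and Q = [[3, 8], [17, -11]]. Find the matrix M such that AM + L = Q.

AM = Q − L = [[-3, 5], [18, -8]].
Left-multiplying both sides by A⁻¹ gives M = A⁻¹(Q − L).
det A = 6; the adjugate gives A⁻¹ = [[-1/3, 1/6], [-1, 0]].
M = A⁻¹(Q − L) = [[4, -3], [3, -5]].

M = [[4, -3], [3, -5]]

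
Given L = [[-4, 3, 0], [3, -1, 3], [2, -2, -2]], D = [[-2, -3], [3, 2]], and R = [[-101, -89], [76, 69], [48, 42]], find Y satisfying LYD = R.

Left-multiply by L⁻¹ and right-multiply by D⁻¹: Y = L⁻¹RD⁻¹.
det L = 4, so L⁻¹ = [[2, 3/2, 9/4], [3, 2, 3], [-1, -1/2, -5/4]].
det D = 5, so D⁻¹ = [[2/5, 3/5], [-3/5, -2/5]].
L⁻¹R = [[20, 20], [-7, -3], [3, 2]].
Y = (L⁻¹R)D⁻¹ = [[-4, 4], [-1, -3], [0, 1]].

Y = [[-4, 4], [-1, -3], [0, 1]]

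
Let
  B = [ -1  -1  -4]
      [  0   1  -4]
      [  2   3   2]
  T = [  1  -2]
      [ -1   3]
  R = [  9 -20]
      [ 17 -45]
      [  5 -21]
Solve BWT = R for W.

Isolating W: multiply by B⁻¹ from the left and T⁻¹ from the right, so W = B⁻¹RT⁻¹.
det B = 2, so B⁻¹ = [[7, -5, 4], [-4, 3, -2], [-1, 1/2, -1/2]].
det T = 1; the adjugate gives T⁻¹ = [[3, 2], [1, 1]].
B⁻¹R = [[-2, 1], [5, -13], [-3, 8]].
W = (B⁻¹R)T⁻¹ = [[-5, -3], [2, -3], [-1, 2]].

W = [[-5, -3], [2, -3], [-1, 2]]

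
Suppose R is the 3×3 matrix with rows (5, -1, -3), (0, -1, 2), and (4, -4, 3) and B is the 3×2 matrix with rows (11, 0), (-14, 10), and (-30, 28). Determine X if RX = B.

X = [[-1, 2], [2, -2], [-6, 4]]

Left-multiplying both sides by R⁻¹ gives X = R⁻¹B.
det R = 5, so R⁻¹ = [[1, 3, -1], [8/5, 27/5, -2], [4/5, 16/5, -1]].
X = R⁻¹B = [[1, 3, -1], [8/5, 27/5, -2], [4/5, 16/5, -1]] · [[11, 0], [-14, 10], [-30, 28]] = [[-1, 2], [2, -2], [-6, 4]].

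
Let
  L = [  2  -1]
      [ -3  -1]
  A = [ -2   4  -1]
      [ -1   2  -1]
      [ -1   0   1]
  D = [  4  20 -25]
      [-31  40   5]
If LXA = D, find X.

Left-multiply by L⁻¹ and right-multiply by A⁻¹: X = L⁻¹DA⁻¹.
det L = -5; the adjugate gives L⁻¹ = [[1/5, -1/5], [-3/5, -2/5]].
det A = 2, so A⁻¹ = [[1, -2, -1], [1, -3/2, -1/2], [1, -2, 0]].
L⁻¹D = [[7, -4, -6], [10, -28, 13]].
X = (L⁻¹D)A⁻¹ = [[-3, 4, -5], [-5, -4, 4]].

X = [[-3, 4, -5], [-5, -4, 4]]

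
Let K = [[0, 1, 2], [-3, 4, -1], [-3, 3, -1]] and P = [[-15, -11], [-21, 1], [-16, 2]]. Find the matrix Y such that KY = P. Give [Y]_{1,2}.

Left-multiplying both sides by K⁻¹ gives Y = K⁻¹P.
det K = 6; the adjugate gives K⁻¹ = [[-1/6, 7/6, -3/2], [0, 1, -1], [1/2, -1/2, 1/2]].
Y = K⁻¹P = [[-1/6, 7/6, -3/2], [0, 1, -1], [1/2, -1/2, 1/2]] · [[-15, -11], [-21, 1], [-16, 2]] = [[2, 0], [-5, -1], [-5, -5]].

0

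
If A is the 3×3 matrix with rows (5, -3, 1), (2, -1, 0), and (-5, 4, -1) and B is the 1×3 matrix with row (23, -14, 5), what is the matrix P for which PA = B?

P = [[5, -1, 0]]

A is on the right of P, so right-multiply by A⁻¹: P = BA⁻¹.
det A = 2; the adjugate gives A⁻¹ = [[1/2, 1/2, 1/2], [1, 0, 1], [3/2, -5/2, 1/2]].
P = BA⁻¹ = [[23, -14, 5]] · [[1/2, 1/2, 1/2], [1, 0, 1], [3/2, -5/2, 1/2]] = [[5, -1, 0]].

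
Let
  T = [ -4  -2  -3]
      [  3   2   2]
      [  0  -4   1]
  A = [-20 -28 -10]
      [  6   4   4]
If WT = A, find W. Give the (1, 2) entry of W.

-4

Right-multiplying both sides by T⁻¹ gives W = AT⁻¹.
det T = 2, so T⁻¹ = [[5, 7, 1], [-3/2, -2, -1/2], [-6, -8, -1]].
W = AT⁻¹ = [[-20, -28, -10], [6, 4, 4]] · [[5, 7, 1], [-3/2, -2, -1/2], [-6, -8, -1]] = [[2, -4, 4], [0, 2, 0]].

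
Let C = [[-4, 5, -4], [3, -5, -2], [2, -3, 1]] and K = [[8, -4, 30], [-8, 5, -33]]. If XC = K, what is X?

Right-multiplying both sides by C⁻¹ gives X = KC⁻¹.
C has determinant 5; C⁻¹ = [[-11/5, 7/5, -6], [-7/5, 4/5, -4], [1/5, -2/5, 1]].
X = KC⁻¹ = [[8, -4, 30], [-8, 5, -33]] · [[-11/5, 7/5, -6], [-7/5, 4/5, -4], [1/5, -2/5, 1]] = [[-6, -4, -2], [4, 6, -5]].

X = [[-6, -4, -2], [4, 6, -5]]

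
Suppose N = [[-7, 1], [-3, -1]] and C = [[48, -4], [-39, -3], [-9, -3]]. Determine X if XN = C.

Right-multiplying both sides by N⁻¹ gives X = CN⁻¹.
det N = 10, so N⁻¹ = [[-1/10, -1/10], [3/10, -7/10]].
X = CN⁻¹ = [[48, -4], [-39, -3], [-9, -3]] · [[-1/10, -1/10], [3/10, -7/10]] = [[-6, -2], [3, 6], [0, 3]].

X = [[-6, -2], [3, 6], [0, 3]]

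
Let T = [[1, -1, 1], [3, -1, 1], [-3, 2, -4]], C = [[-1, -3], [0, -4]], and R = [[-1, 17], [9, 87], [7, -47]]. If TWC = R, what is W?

W = [[-5, -5], [-1, -1], [5, -1]]

W = T⁻¹RC⁻¹ (apply T⁻¹ on the left and C⁻¹ on the right).
T has determinant -4; T⁻¹ = [[-1/2, 1/2, 0], [-9/4, 1/4, -1/2], [-3/4, -1/4, -1/2]].
C has determinant 4; C⁻¹ = [[-1, 3/4], [0, -1/4]].
T⁻¹R = [[5, 35], [1, 7], [-5, -11]].
W = (T⁻¹R)C⁻¹ = [[-5, -5], [-1, -1], [5, -1]].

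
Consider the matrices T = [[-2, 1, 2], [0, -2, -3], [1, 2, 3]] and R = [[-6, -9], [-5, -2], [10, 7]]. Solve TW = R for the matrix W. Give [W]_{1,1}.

5

Since T multiplies W on the left, W = T⁻¹R.
T has determinant 1; T⁻¹ = [[0, 1, 1], [-3, -8, -6], [2, 5, 4]].
W = T⁻¹R = [[0, 1, 1], [-3, -8, -6], [2, 5, 4]] · [[-6, -9], [-5, -2], [10, 7]] = [[5, 5], [-2, 1], [3, 0]].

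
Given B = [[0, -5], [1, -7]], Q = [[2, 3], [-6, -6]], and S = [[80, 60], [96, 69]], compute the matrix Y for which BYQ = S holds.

Isolating Y: multiply by B⁻¹ from the left and Q⁻¹ from the right, so Y = B⁻¹SQ⁻¹.
det B = 5; the adjugate gives B⁻¹ = [[-7/5, 1], [-1/5, 0]].
det Q = 6; the adjugate gives Q⁻¹ = [[-1, -1/2], [1, 1/3]].
B⁻¹S = [[-16, -15], [-16, -12]].
Y = (B⁻¹S)Q⁻¹ = [[1, 3], [4, 4]].

Y = [[1, 3], [4, 4]]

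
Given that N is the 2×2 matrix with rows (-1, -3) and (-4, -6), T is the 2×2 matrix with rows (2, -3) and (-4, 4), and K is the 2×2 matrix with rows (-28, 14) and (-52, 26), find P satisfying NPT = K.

Isolating P: multiply by N⁻¹ from the left and T⁻¹ from the right, so P = N⁻¹KT⁻¹.
det N = -6, so N⁻¹ = [[1, -1/2], [-2/3, 1/6]].
T has determinant -4; T⁻¹ = [[-1, -3/4], [-1, -1/2]].
N⁻¹K = [[-2, 1], [10, -5]].
P = (N⁻¹K)T⁻¹ = [[1, 1], [-5, -5]].

P = [[1, 1], [-5, -5]]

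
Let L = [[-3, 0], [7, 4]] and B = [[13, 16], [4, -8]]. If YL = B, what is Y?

Since L sits to the right of Y, Y = BL⁻¹.
det L = -12, so L⁻¹ = [[-1/3, 0], [7/12, 1/4]].
Y = BL⁻¹ = [[13, 16], [4, -8]] · [[-1/3, 0], [7/12, 1/4]] = [[5, 4], [-6, -2]].

Y = [[5, 4], [-6, -2]]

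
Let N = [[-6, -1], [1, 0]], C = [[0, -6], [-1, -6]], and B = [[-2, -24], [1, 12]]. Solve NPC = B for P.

P = [[-1, -1], [4, 4]]

Isolating P: multiply by N⁻¹ from the left and C⁻¹ from the right, so P = N⁻¹BC⁻¹.
N has determinant 1; N⁻¹ = [[0, 1], [-1, -6]].
det C = -6; the adjugate gives C⁻¹ = [[1, -1], [-1/6, 0]].
N⁻¹B = [[1, 12], [-4, -48]].
P = (N⁻¹B)C⁻¹ = [[-1, -1], [4, 4]].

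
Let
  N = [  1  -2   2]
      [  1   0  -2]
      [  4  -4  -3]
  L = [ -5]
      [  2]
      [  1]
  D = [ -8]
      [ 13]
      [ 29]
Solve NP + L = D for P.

P = [[3], [-1], [-4]]

NP = D − L = [[-3], [11], [28]].
Left-multiplying both sides by N⁻¹ gives P = N⁻¹(D − L).
det N = -6, so N⁻¹ = [[4/3, 7/3, -2/3], [5/6, 11/6, -2/3], [2/3, 2/3, -1/3]].
P = N⁻¹(D − L) = [[3], [-1], [-4]].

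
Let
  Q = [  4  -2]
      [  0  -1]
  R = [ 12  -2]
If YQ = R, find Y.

Q is on the right of Y, so right-multiply by Q⁻¹: Y = RQ⁻¹.
det Q = -4; the adjugate gives Q⁻¹ = [[1/4, -1/2], [0, -1]].
Y = RQ⁻¹ = [[12, -2]] · [[1/4, -1/2], [0, -1]] = [[3, -4]].

Y = [[3, -4]]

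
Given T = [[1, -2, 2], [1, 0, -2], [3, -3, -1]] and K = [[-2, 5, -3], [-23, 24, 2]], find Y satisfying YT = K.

T is on the right of Y, so right-multiply by T⁻¹: Y = KT⁻¹.
det T = -2, so T⁻¹ = [[3, 4, -2], [5/2, 7/2, -2], [3/2, 3/2, -1]].
Y = KT⁻¹ = [[-2, 5, -3], [-23, 24, 2]] · [[3, 4, -2], [5/2, 7/2, -2], [3/2, 3/2, -1]] = [[2, 5, -3], [-6, -5, -4]].

Y = [[2, 5, -3], [-6, -5, -4]]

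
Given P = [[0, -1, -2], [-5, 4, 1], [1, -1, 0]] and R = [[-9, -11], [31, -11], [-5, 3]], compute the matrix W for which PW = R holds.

W = [[-6, 4], [-1, 1], [5, 5]]

Left-multiplying both sides by P⁻¹ gives W = P⁻¹R.
det P = -3; the adjugate gives P⁻¹ = [[-1/3, -2/3, -7/3], [-1/3, -2/3, -10/3], [-1/3, 1/3, 5/3]].
W = P⁻¹R = [[-1/3, -2/3, -7/3], [-1/3, -2/3, -10/3], [-1/3, 1/3, 5/3]] · [[-9, -11], [31, -11], [-5, 3]] = [[-6, 4], [-1, 1], [5, 5]].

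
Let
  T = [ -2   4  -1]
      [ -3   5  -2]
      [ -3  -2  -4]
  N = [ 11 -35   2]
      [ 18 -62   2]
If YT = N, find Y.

T is on the right of Y, so right-multiply by T⁻¹: Y = NT⁻¹.
T has determinant 3; T⁻¹ = [[-8, 6, -1], [-2, 5/3, -1/3], [7, -16/3, 2/3]].
Y = NT⁻¹ = [[11, -35, 2], [18, -62, 2]] · [[-8, 6, -1], [-2, 5/3, -1/3], [7, -16/3, 2/3]] = [[-4, -3, 2], [-6, -6, 4]].

Y = [[-4, -3, 2], [-6, -6, 4]]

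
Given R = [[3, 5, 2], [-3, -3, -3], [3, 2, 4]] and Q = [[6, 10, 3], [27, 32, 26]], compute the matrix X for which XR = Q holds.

R is on the right of X, so right-multiply by R⁻¹: X = QR⁻¹.
R has determinant 3; R⁻¹ = [[-2, -16/3, -3], [1, 2, 1], [1, 3, 2]].
X = QR⁻¹ = [[6, 10, 3], [27, 32, 26]] · [[-2, -16/3, -3], [1, 2, 1], [1, 3, 2]] = [[1, -3, -2], [4, -2, 3]].

X = [[1, -3, -2], [4, -2, 3]]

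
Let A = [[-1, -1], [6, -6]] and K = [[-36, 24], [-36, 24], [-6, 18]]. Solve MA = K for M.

A is on the right of M, so right-multiply by A⁻¹: M = KA⁻¹.
A has determinant 12; A⁻¹ = [[-1/2, 1/12], [-1/2, -1/12]].
M = KA⁻¹ = [[-36, 24], [-36, 24], [-6, 18]] · [[-1/2, 1/12], [-1/2, -1/12]] = [[6, -5], [6, -5], [-6, -2]].

M = [[6, -5], [6, -5], [-6, -2]]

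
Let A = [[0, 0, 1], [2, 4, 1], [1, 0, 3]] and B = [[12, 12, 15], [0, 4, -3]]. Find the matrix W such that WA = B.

W = [[-6, 3, 6], [2, 1, -2]]

A is on the right of W, so right-multiply by A⁻¹: W = BA⁻¹.
det A = -4; the adjugate gives A⁻¹ = [[-3, 0, 1], [5/4, 1/4, -1/2], [1, 0, 0]].
W = BA⁻¹ = [[12, 12, 15], [0, 4, -3]] · [[-3, 0, 1], [5/4, 1/4, -1/2], [1, 0, 0]] = [[-6, 3, 6], [2, 1, -2]].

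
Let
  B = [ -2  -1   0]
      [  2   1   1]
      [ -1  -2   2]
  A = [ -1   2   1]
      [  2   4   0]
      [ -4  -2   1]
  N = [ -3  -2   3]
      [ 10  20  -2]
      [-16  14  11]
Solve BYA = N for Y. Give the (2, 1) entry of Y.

Isolating Y: multiply by B⁻¹ from the left and A⁻¹ from the right, so Y = B⁻¹NA⁻¹.
det B = -3; the adjugate gives B⁻¹ = [[-4/3, -2/3, 1/3], [5/3, 4/3, -2/3], [1, 1, 0]].
det A = 4; the adjugate gives A⁻¹ = [[1, -1, -1], [-1/2, 3/4, 1/2], [3, -5/2, -2]].
B⁻¹N = [[-8, -6, 1], [19, 14, -5], [7, 18, 1]].
Y = (B⁻¹N)A⁻¹ = [[-2, 1, 3], [-3, 4, -2], [1, 4, 0]].

-3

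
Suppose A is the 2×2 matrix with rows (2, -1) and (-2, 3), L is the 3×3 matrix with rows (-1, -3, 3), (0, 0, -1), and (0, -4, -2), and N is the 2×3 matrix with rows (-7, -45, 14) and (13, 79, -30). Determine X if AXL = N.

Isolating X: multiply by A⁻¹ from the left and L⁻¹ from the right, so X = A⁻¹NL⁻¹.
det A = 4, so A⁻¹ = [[3/4, 1/4], [1/2, 1/2]].
det L = 4; the adjugate gives L⁻¹ = [[-1, -9/2, 3/4], [0, 1/2, -1/4], [0, -1, 0]].
A⁻¹N = [[-2, -14, 3], [3, 17, -8]].
X = (A⁻¹N)L⁻¹ = [[2, -1, 2], [-3, 3, -2]].

X = [[2, -1, 2], [-3, 3, -2]]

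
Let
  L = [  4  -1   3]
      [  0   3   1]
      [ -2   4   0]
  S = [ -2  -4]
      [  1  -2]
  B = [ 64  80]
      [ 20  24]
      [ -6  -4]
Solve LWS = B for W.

W = [[-3, 5], [-1, 2], [-5, -2]]

Isolating W: multiply by L⁻¹ from the left and S⁻¹ from the right, so W = L⁻¹BS⁻¹.
det L = 4, so L⁻¹ = [[-1, 3, -5/2], [-1/2, 3/2, -1], [3/2, -7/2, 3]].
det S = 8; the adjugate gives S⁻¹ = [[-1/4, 1/2], [-1/8, -1/4]].
L⁻¹B = [[11, 2], [4, 0], [8, 24]].
W = (L⁻¹B)S⁻¹ = [[-3, 5], [-1, 2], [-5, -2]].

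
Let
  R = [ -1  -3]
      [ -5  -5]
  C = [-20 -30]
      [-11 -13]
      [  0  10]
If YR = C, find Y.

Y = [[5, 3], [1, 2], [-5, 1]]

Since R sits to the right of Y, Y = CR⁻¹.
det R = -10; the adjugate gives R⁻¹ = [[1/2, -3/10], [-1/2, 1/10]].
Y = CR⁻¹ = [[-20, -30], [-11, -13], [0, 10]] · [[1/2, -3/10], [-1/2, 1/10]] = [[5, 3], [1, 2], [-5, 1]].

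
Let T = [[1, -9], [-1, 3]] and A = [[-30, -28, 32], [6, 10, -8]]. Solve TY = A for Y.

T is on the left of Y, so left-multiply by T⁻¹: Y = T⁻¹A.
det T = -6; the adjugate gives T⁻¹ = [[-1/2, -3/2], [-1/6, -1/6]].
Y = T⁻¹A = [[-1/2, -3/2], [-1/6, -1/6]] · [[-30, -28, 32], [6, 10, -8]] = [[6, -1, -4], [4, 3, -4]].

Y = [[6, -1, -4], [4, 3, -4]]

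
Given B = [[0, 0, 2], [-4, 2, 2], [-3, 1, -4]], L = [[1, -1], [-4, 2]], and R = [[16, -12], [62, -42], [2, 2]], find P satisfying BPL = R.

P = [[-3, 2], [1, 0], [4, -1]]

Isolating P: multiply by B⁻¹ from the left and L⁻¹ from the right, so P = B⁻¹RL⁻¹.
det B = 4; the adjugate gives B⁻¹ = [[-5/2, 1/2, -1], [-11/2, 3/2, -2], [1/2, 0, 0]].
L has determinant -2; L⁻¹ = [[-1, -1/2], [-2, -1/2]].
B⁻¹R = [[-11, 7], [1, -1], [8, -6]].
P = (B⁻¹R)L⁻¹ = [[-3, 2], [1, 0], [4, -1]].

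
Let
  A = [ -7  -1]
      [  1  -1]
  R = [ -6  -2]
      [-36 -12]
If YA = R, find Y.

Y = [[1, 1], [6, 6]]

Right-multiplying both sides by A⁻¹ gives Y = RA⁻¹.
det A = 8; the adjugate gives A⁻¹ = [[-1/8, 1/8], [-1/8, -7/8]].
Y = RA⁻¹ = [[-6, -2], [-36, -12]] · [[-1/8, 1/8], [-1/8, -7/8]] = [[1, 1], [6, 6]].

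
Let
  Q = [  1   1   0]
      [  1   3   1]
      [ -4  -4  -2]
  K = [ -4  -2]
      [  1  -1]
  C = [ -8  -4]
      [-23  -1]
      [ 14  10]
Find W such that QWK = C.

W = [[0, 4], [2, -4], [-2, 1]]

W = Q⁻¹CK⁻¹ (apply Q⁻¹ on the left and K⁻¹ on the right).
Q has determinant -4; Q⁻¹ = [[1/2, -1/2, -1/4], [1/2, 1/2, 1/4], [-2, 0, -1/2]].
det K = 6, so K⁻¹ = [[-1/6, 1/3], [-1/6, -2/3]].
Q⁻¹C = [[4, -4], [-12, 0], [9, 3]].
W = (Q⁻¹C)K⁻¹ = [[0, 4], [2, -4], [-2, 1]].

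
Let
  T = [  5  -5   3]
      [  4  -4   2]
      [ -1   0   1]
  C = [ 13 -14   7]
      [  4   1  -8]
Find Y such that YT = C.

Right-multiplying both sides by T⁻¹ gives Y = CT⁻¹.
det T = -2; the adjugate gives T⁻¹ = [[2, -5/2, -1], [3, -4, -1], [2, -5/2, 0]].
Y = CT⁻¹ = [[13, -14, 7], [4, 1, -8]] · [[2, -5/2, -1], [3, -4, -1], [2, -5/2, 0]] = [[-2, 6, 1], [-5, 6, -5]].

Y = [[-2, 6, 1], [-5, 6, -5]]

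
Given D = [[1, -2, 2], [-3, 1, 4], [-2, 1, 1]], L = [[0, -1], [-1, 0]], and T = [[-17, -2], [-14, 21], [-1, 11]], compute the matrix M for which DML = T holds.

M = [[4, -1], [-1, -5], [-2, 4]]

M = D⁻¹TL⁻¹ (apply D⁻¹ on the left and L⁻¹ on the right).
D has determinant 5; D⁻¹ = [[-3/5, 4/5, -2], [-1, 1, -2], [-1/5, 3/5, -1]].
L has determinant -1; L⁻¹ = [[0, -1], [-1, 0]].
D⁻¹T = [[1, -4], [5, 1], [-4, 2]].
M = (D⁻¹T)L⁻¹ = [[4, -1], [-1, -5], [-2, 4]].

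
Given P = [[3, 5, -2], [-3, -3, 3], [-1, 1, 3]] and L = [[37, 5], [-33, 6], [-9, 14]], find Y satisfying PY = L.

Y = [[6, -6], [3, 5], [-2, 1]]

Left-multiplying both sides by P⁻¹ gives Y = P⁻¹L.
det P = 6, so P⁻¹ = [[-2, -17/6, 3/2], [1, 7/6, -1/2], [-1, -4/3, 1]].
Y = P⁻¹L = [[-2, -17/6, 3/2], [1, 7/6, -1/2], [-1, -4/3, 1]] · [[37, 5], [-33, 6], [-9, 14]] = [[6, -6], [3, 5], [-2, 1]].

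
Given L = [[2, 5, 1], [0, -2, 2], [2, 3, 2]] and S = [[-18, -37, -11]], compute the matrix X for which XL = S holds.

X = [[-3, 2, -6]]

L is on the right of X, so right-multiply by L⁻¹: X = SL⁻¹.
L has determinant 4; L⁻¹ = [[-5/2, -7/4, 3], [1, 1/2, -1], [1, 1, -1]].
X = SL⁻¹ = [[-18, -37, -11]] · [[-5/2, -7/4, 3], [1, 1/2, -1], [1, 1, -1]] = [[-3, 2, -6]].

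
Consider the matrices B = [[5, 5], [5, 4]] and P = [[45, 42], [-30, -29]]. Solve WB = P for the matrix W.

Right-multiplying both sides by B⁻¹ gives W = PB⁻¹.
det B = -5, so B⁻¹ = [[-4/5, 1], [1, -1]].
W = PB⁻¹ = [[45, 42], [-30, -29]] · [[-4/5, 1], [1, -1]] = [[6, 3], [-5, -1]].

W = [[6, 3], [-5, -1]]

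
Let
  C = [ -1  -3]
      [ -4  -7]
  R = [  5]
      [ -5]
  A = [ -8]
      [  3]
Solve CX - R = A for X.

X = [[-3], [2]]

CX = A + R = [[-3], [-2]].
Since C multiplies X on the left, X = C⁻¹(A + R).
det C = -5, so C⁻¹ = [[7/5, -3/5], [-4/5, 1/5]].
X = C⁻¹(A + R) = [[-3], [2]].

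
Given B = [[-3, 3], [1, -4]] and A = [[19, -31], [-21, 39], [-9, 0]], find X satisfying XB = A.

X = [[-5, 4], [5, -6], [4, 3]]

Since B sits to the right of X, X = AB⁻¹.
det B = 9; the adjugate gives B⁻¹ = [[-4/9, -1/3], [-1/9, -1/3]].
X = AB⁻¹ = [[19, -31], [-21, 39], [-9, 0]] · [[-4/9, -1/3], [-1/9, -1/3]] = [[-5, 4], [5, -6], [4, 3]].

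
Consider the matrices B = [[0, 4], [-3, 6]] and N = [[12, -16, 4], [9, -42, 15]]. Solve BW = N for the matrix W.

Since B multiplies W on the left, W = B⁻¹N.
B has determinant 12; B⁻¹ = [[1/2, -1/3], [1/4, 0]].
W = B⁻¹N = [[1/2, -1/3], [1/4, 0]] · [[12, -16, 4], [9, -42, 15]] = [[3, 6, -3], [3, -4, 1]].

W = [[3, 6, -3], [3, -4, 1]]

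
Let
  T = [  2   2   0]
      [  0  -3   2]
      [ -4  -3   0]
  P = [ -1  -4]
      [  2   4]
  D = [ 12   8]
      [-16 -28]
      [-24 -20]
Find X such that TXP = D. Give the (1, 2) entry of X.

4

Isolating X: multiply by T⁻¹ from the left and P⁻¹ from the right, so X = T⁻¹DP⁻¹.
det T = -4, so T⁻¹ = [[-3/2, 0, -1], [2, 0, 1], [3, 1/2, 3/2]].
P has determinant 4; P⁻¹ = [[1, 1], [-1/2, -1/4]].
T⁻¹D = [[6, 8], [0, -4], [-8, -20]].
X = (T⁻¹D)P⁻¹ = [[2, 4], [2, 1], [2, -3]].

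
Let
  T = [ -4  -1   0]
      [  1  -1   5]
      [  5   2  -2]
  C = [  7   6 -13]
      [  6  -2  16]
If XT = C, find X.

T is on the right of X, so right-multiply by T⁻¹: X = CT⁻¹.
det T = 5; the adjugate gives T⁻¹ = [[-8/5, -2/5, -1], [27/5, 8/5, 4], [7/5, 3/5, 1]].
X = CT⁻¹ = [[7, 6, -13], [6, -2, 16]] · [[-8/5, -2/5, -1], [27/5, 8/5, 4], [7/5, 3/5, 1]] = [[3, -1, 4], [2, 4, 2]].

X = [[3, -1, 4], [2, 4, 2]]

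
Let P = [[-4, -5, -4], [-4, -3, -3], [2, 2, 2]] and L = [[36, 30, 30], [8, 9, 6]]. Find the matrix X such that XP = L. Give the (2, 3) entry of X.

-6

Since P sits to the right of X, X = LP⁻¹.
P has determinant -2; P⁻¹ = [[0, -1, -3/2], [-1, 0, -2], [1, 1, 4]].
X = LP⁻¹ = [[36, 30, 30], [8, 9, 6]] · [[0, -1, -3/2], [-1, 0, -2], [1, 1, 4]] = [[0, -6, 6], [-3, -2, -6]].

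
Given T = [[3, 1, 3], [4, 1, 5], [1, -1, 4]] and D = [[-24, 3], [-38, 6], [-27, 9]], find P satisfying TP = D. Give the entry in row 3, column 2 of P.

0

Left-multiplying both sides by T⁻¹ gives P = T⁻¹D.
det T = 1, so T⁻¹ = [[9, -7, 2], [-11, 9, -3], [-5, 4, -1]].
P = T⁻¹D = [[9, -7, 2], [-11, 9, -3], [-5, 4, -1]] · [[-24, 3], [-38, 6], [-27, 9]] = [[-4, 3], [3, -6], [-5, 0]].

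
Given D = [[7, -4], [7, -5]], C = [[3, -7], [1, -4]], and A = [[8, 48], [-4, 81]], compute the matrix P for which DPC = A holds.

Isolating P: multiply by D⁻¹ from the left and C⁻¹ from the right, so P = D⁻¹AC⁻¹.
D has determinant -7; D⁻¹ = [[5/7, -4/7], [1, -1]].
det C = -5, so C⁻¹ = [[4/5, -7/5], [1/5, -3/5]].
D⁻¹A = [[8, -12], [12, -33]].
P = (D⁻¹A)C⁻¹ = [[4, -4], [3, 3]].

P = [[4, -4], [3, 3]]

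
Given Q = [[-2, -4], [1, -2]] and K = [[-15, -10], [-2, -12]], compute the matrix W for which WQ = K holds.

Q is on the right of W, so right-multiply by Q⁻¹: W = KQ⁻¹.
Q has determinant 8; Q⁻¹ = [[-1/4, 1/2], [-1/8, -1/4]].
W = KQ⁻¹ = [[-15, -10], [-2, -12]] · [[-1/4, 1/2], [-1/8, -1/4]] = [[5, -5], [2, 2]].

W = [[5, -5], [2, 2]]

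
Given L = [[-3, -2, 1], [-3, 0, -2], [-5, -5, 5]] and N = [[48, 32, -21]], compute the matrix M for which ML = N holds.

L is on the right of M, so right-multiply by L⁻¹: M = NL⁻¹.
det L = -5; the adjugate gives L⁻¹ = [[2, -1, -4/5], [-5, 2, 9/5], [-3, 1, 6/5]].
M = NL⁻¹ = [[48, 32, -21]] · [[2, -1, -4/5], [-5, 2, 9/5], [-3, 1, 6/5]] = [[-1, -5, -6]].

M = [[-1, -5, -6]]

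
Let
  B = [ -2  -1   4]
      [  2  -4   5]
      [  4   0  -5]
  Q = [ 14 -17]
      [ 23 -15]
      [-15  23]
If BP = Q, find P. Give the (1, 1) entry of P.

B is on the left of P, so left-multiply by B⁻¹: P = B⁻¹Q.
det B = -6; the adjugate gives B⁻¹ = [[-10/3, 5/6, -11/6], [-5, 1, -3], [-8/3, 2/3, -5/3]].
P = B⁻¹Q = [[-10/3, 5/6, -11/6], [-5, 1, -3], [-8/3, 2/3, -5/3]] · [[14, -17], [23, -15], [-15, 23]] = [[0, 2], [-2, 1], [3, -3]].

0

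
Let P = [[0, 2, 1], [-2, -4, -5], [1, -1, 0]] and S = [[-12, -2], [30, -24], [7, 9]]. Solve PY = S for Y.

P is on the left of Y, so left-multiply by P⁻¹: Y = P⁻¹S.
P has determinant -4; P⁻¹ = [[5/4, 1/4, 3/2], [5/4, 1/4, 1/2], [-3/2, -1/2, -1]].
Y = P⁻¹S = [[5/4, 1/4, 3/2], [5/4, 1/4, 1/2], [-3/2, -1/2, -1]] · [[-12, -2], [30, -24], [7, 9]] = [[3, 5], [-4, -4], [-4, 6]].

Y = [[3, 5], [-4, -4], [-4, 6]]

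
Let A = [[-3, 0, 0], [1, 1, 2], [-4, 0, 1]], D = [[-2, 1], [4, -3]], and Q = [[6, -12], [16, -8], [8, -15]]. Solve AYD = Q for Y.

Y = [[-5, -3], [1, 5], [-2, -1]]

Y = A⁻¹QD⁻¹ (apply A⁻¹ on the left and D⁻¹ on the right).
det A = -3, so A⁻¹ = [[-1/3, 0, 0], [3, 1, -2], [-4/3, 0, 1]].
det D = 2, so D⁻¹ = [[-3/2, -1/2], [-2, -1]].
A⁻¹Q = [[-2, 4], [18, -14], [0, 1]].
Y = (A⁻¹Q)D⁻¹ = [[-5, -3], [1, 5], [-2, -1]].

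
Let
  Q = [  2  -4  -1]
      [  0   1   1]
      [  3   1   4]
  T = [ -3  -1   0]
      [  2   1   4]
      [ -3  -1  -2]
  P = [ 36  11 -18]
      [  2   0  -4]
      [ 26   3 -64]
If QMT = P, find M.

Left-multiply by Q⁻¹ and right-multiply by T⁻¹: M = Q⁻¹PT⁻¹.
det Q = -3; the adjugate gives Q⁻¹ = [[-1, -5, 1], [-1, -11/3, 2/3], [1, 14/3, -2/3]].
det T = 2; the adjugate gives T⁻¹ = [[1, -1, -2], [-4, 3, 6], [1/2, 0, -1/2]].
Q⁻¹P = [[-20, -8, -26], [-26, -9, -10], [28, 9, 6]].
M = (Q⁻¹P)T⁻¹ = [[-1, -4, 5], [5, -1, 3], [-5, -1, -5]].

M = [[-1, -4, 5], [5, -1, 3], [-5, -1, -5]]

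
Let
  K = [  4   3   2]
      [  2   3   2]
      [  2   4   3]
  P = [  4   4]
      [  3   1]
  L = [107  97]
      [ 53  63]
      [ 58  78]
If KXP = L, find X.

X = K⁻¹LP⁻¹ (apply K⁻¹ on the left and P⁻¹ on the right).
det K = 2; the adjugate gives K⁻¹ = [[1/2, -1/2, 0], [-1, 4, -2], [1, -5, 3]].
P has determinant -8; P⁻¹ = [[-1/8, 1/2], [3/8, -1/2]].
K⁻¹L = [[27, 17], [-11, -1], [16, 16]].
X = (K⁻¹L)P⁻¹ = [[3, 5], [1, -5], [4, 0]].

X = [[3, 5], [1, -5], [4, 0]]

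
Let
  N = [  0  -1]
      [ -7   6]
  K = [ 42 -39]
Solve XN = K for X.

X = [[3, -6]]

Right-multiplying both sides by N⁻¹ gives X = KN⁻¹.
det N = -7; the adjugate gives N⁻¹ = [[-6/7, -1/7], [-1, 0]].
X = KN⁻¹ = [[42, -39]] · [[-6/7, -1/7], [-1, 0]] = [[3, -6]].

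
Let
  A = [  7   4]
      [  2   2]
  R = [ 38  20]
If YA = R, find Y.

A is on the right of Y, so right-multiply by A⁻¹: Y = RA⁻¹.
A has determinant 6; A⁻¹ = [[1/3, -2/3], [-1/3, 7/6]].
Y = RA⁻¹ = [[38, 20]] · [[1/3, -2/3], [-1/3, 7/6]] = [[6, -2]].

Y = [[6, -2]]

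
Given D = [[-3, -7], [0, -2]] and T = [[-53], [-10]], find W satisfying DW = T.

Since D multiplies W on the left, W = D⁻¹T.
det D = 6; the adjugate gives D⁻¹ = [[-1/3, 7/6], [0, -1/2]].
W = D⁻¹T = [[-1/3, 7/6], [0, -1/2]] · [[-53], [-10]] = [[6], [5]].

W = [[6], [5]]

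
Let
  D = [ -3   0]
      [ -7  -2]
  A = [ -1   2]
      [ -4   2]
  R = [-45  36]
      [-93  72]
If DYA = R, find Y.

Y = [[-3, -3], [2, 1]]

Isolating Y: multiply by D⁻¹ from the left and A⁻¹ from the right, so Y = D⁻¹RA⁻¹.
det D = 6; the adjugate gives D⁻¹ = [[-1/3, 0], [7/6, -1/2]].
det A = 6; the adjugate gives A⁻¹ = [[1/3, -1/3], [2/3, -1/6]].
D⁻¹R = [[15, -12], [-6, 6]].
Y = (D⁻¹R)A⁻¹ = [[-3, -3], [2, 1]].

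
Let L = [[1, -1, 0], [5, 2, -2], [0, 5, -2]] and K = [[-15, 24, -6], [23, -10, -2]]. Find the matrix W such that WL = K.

W = [[0, -3, 6], [3, 4, -3]]

Right-multiplying both sides by L⁻¹ gives W = KL⁻¹.
det L = -4; the adjugate gives L⁻¹ = [[-3/2, 1/2, -1/2], [-5/2, 1/2, -1/2], [-25/4, 5/4, -7/4]].
W = KL⁻¹ = [[-15, 24, -6], [23, -10, -2]] · [[-3/2, 1/2, -1/2], [-5/2, 1/2, -1/2], [-25/4, 5/4, -7/4]] = [[0, -3, 6], [3, 4, -3]].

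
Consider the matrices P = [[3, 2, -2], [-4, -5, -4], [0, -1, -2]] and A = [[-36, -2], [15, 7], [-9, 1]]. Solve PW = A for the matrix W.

W = [[-6, -2], [-3, 1], [6, -1]]

Left-multiplying both sides by P⁻¹ gives W = P⁻¹A.
det P = -6; the adjugate gives P⁻¹ = [[-1, -1, 3], [4/3, 1, -10/3], [-2/3, -1/2, 7/6]].
W = P⁻¹A = [[-1, -1, 3], [4/3, 1, -10/3], [-2/3, -1/2, 7/6]] · [[-36, -2], [15, 7], [-9, 1]] = [[-6, -2], [-3, 1], [6, -1]].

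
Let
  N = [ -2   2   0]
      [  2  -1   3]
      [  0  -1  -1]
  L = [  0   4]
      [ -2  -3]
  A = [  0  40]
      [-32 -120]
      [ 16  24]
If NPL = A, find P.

P = [[-1, 4], [4, 4], [-4, 4]]

Isolating P: multiply by N⁻¹ from the left and L⁻¹ from the right, so P = N⁻¹AL⁻¹.
N has determinant -4; N⁻¹ = [[-1, -1/2, -3/2], [-1/2, -1/2, -3/2], [1/2, 1/2, 1/2]].
det L = 8; the adjugate gives L⁻¹ = [[-3/8, -1/2], [1/4, 0]].
N⁻¹A = [[-8, -16], [-8, 4], [-8, -28]].
P = (N⁻¹A)L⁻¹ = [[-1, 4], [4, 4], [-4, 4]].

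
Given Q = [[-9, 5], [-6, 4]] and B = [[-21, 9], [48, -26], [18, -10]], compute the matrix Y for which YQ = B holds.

Q is on the right of Y, so right-multiply by Q⁻¹: Y = BQ⁻¹.
Q has determinant -6; Q⁻¹ = [[-2/3, 5/6], [-1, 3/2]].
Y = BQ⁻¹ = [[-21, 9], [48, -26], [18, -10]] · [[-2/3, 5/6], [-1, 3/2]] = [[5, -4], [-6, 1], [-2, 0]].

Y = [[5, -4], [-6, 1], [-2, 0]]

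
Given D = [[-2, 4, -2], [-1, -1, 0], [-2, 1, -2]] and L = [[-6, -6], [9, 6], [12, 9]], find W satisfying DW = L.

Since D multiplies W on the left, W = D⁻¹L.
det D = -6; the adjugate gives D⁻¹ = [[-1/3, -1, 1/3], [1/3, 0, -1/3], [1/2, 1, -1]].
W = D⁻¹L = [[-1/3, -1, 1/3], [1/3, 0, -1/3], [1/2, 1, -1]] · [[-6, -6], [9, 6], [12, 9]] = [[-3, -1], [-6, -5], [-6, -6]].

W = [[-3, -1], [-6, -5], [-6, -6]]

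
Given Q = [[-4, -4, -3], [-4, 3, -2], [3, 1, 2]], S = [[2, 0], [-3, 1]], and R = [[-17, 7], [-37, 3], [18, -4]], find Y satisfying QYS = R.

Left-multiply by Q⁻¹ and right-multiply by S⁻¹: Y = Q⁻¹RS⁻¹.
det Q = -1; the adjugate gives Q⁻¹ = [[-8, -5, -17], [-2, -1, -4], [13, 8, 28]].
S has determinant 2; S⁻¹ = [[1/2, 0], [3/2, 1]].
Q⁻¹R = [[15, -3], [-1, -1], [-13, 3]].
Y = (Q⁻¹R)S⁻¹ = [[3, -3], [-2, -1], [-2, 3]].

Y = [[3, -3], [-2, -1], [-2, 3]]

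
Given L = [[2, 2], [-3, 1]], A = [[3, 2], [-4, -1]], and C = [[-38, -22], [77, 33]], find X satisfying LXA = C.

Left-multiply by L⁻¹ and right-multiply by A⁻¹: X = L⁻¹CA⁻¹.
L has determinant 8; L⁻¹ = [[1/8, -1/4], [3/8, 1/4]].
A has determinant 5; A⁻¹ = [[-1/5, -2/5], [4/5, 3/5]].
L⁻¹C = [[-24, -11], [5, 0]].
X = (L⁻¹C)A⁻¹ = [[-4, 3], [-1, -2]].

X = [[-4, 3], [-1, -2]]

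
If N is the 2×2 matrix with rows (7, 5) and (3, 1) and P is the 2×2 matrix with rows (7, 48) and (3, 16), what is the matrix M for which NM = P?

Since N multiplies M on the left, M = N⁻¹P.
det N = -8; the adjugate gives N⁻¹ = [[-1/8, 5/8], [3/8, -7/8]].
M = N⁻¹P = [[-1/8, 5/8], [3/8, -7/8]] · [[7, 48], [3, 16]] = [[1, 4], [0, 4]].

M = [[1, 4], [0, 4]]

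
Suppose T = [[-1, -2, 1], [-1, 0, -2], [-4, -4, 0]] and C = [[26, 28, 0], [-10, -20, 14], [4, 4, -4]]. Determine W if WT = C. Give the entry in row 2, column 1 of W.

Right-multiplying both sides by T⁻¹ gives W = CT⁻¹.
det T = -4; the adjugate gives T⁻¹ = [[2, 1, -1], [-2, -1, 3/4], [-1, -1, 1/2]].
W = CT⁻¹ = [[26, 28, 0], [-10, -20, 14], [4, 4, -4]] · [[2, 1, -1], [-2, -1, 3/4], [-1, -1, 1/2]] = [[-4, -2, -5], [6, -4, 2], [4, 4, -3]].

6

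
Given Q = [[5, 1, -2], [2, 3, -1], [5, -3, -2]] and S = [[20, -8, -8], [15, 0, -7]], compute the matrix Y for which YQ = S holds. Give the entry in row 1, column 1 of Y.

1

Right-multiplying both sides by Q⁻¹ gives Y = SQ⁻¹.
det Q = -4; the adjugate gives Q⁻¹ = [[9/4, -2, -5/4], [1/4, 0, -1/4], [21/4, -5, -13/4]].
Y = SQ⁻¹ = [[20, -8, -8], [15, 0, -7]] · [[9/4, -2, -5/4], [1/4, 0, -1/4], [21/4, -5, -13/4]] = [[1, 0, 3], [-3, 5, 4]].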